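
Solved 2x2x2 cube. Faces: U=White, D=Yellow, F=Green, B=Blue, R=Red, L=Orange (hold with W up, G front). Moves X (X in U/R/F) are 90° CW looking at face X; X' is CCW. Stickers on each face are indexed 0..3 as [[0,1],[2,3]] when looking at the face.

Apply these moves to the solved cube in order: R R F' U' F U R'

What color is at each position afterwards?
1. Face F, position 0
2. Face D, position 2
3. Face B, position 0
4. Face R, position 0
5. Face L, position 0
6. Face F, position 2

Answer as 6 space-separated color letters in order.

Answer: W Y W R G G

Derivation:
After move 1 (R): R=RRRR U=WGWG F=GYGY D=YBYB B=WBWB
After move 2 (R): R=RRRR U=WYWY F=GBGB D=YWYW B=GBGB
After move 3 (F'): F=BBGG U=WYRR R=WRYR D=OOYW L=OYOW
After move 4 (U'): U=YRWR F=OYGG R=BBYR B=WRGB L=GBOW
After move 5 (F): F=GOGY U=YRWB R=WBRR D=YBYW L=GOOO
After move 6 (U): U=WYBR F=WBGY R=WRRR B=GOGB L=GOOO
After move 7 (R'): R=RRWR U=WGBG F=WYGR D=YBYY B=WOBB
Query 1: F[0] = W
Query 2: D[2] = Y
Query 3: B[0] = W
Query 4: R[0] = R
Query 5: L[0] = G
Query 6: F[2] = G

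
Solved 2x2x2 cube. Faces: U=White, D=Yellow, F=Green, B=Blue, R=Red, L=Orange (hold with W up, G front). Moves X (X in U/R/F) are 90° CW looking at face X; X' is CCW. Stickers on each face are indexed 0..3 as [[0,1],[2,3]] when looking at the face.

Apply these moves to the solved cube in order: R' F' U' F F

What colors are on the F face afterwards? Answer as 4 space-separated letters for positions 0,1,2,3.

After move 1 (R'): R=RRRR U=WBWB F=GWGW D=YGYG B=YBYB
After move 2 (F'): F=WWGG U=WBRR R=GRYR D=OOYG L=OBOW
After move 3 (U'): U=BRWR F=OBGG R=WWYR B=GRYB L=YBOW
After move 4 (F): F=GOGB U=BRWB R=WWRR D=YWYG L=YOOO
After move 5 (F): F=GGBO U=BROO R=WWBR D=RWYG L=YYOW
Query: F face = GGBO

Answer: G G B O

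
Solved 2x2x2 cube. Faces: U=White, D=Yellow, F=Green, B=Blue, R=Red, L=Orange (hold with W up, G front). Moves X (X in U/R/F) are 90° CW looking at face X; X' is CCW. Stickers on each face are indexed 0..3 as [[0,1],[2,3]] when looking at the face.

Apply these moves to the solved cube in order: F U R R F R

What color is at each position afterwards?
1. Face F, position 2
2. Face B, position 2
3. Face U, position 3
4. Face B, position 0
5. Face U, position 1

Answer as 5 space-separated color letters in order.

After move 1 (F): F=GGGG U=WWOO R=WRWR D=RRYY L=OYOY
After move 2 (U): U=OWOW F=WRGG R=BBWR B=OYBB L=GGOY
After move 3 (R): R=WBRB U=OROG F=WRGY D=RBYO B=WYWB
After move 4 (R): R=RWBB U=OROY F=WBGO D=RWYW B=GYRB
After move 5 (F): F=GWOB U=ORYG R=OWYB D=BRYW L=GROW
After move 6 (R): R=YOBW U=OWYB F=GROW D=BRYG B=GYRB
Query 1: F[2] = O
Query 2: B[2] = R
Query 3: U[3] = B
Query 4: B[0] = G
Query 5: U[1] = W

Answer: O R B G W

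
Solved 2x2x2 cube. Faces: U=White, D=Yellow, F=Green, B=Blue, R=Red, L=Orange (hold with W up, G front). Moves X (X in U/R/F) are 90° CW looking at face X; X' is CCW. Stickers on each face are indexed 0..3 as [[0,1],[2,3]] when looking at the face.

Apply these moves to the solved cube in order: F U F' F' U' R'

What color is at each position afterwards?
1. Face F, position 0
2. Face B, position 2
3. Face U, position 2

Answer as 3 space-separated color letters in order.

After move 1 (F): F=GGGG U=WWOO R=WRWR D=RRYY L=OYOY
After move 2 (U): U=OWOW F=WRGG R=BBWR B=OYBB L=GGOY
After move 3 (F'): F=RGWG U=OWBW R=RBRR D=GYYY L=GWOO
After move 4 (F'): F=GGRW U=OWRR R=YBGR D=WOYY L=GWOB
After move 5 (U'): U=WROR F=GWRW R=GGGR B=YBBB L=OYOB
After move 6 (R'): R=GRGG U=WBOY F=GRRR D=WWYW B=YBOB
Query 1: F[0] = G
Query 2: B[2] = O
Query 3: U[2] = O

Answer: G O O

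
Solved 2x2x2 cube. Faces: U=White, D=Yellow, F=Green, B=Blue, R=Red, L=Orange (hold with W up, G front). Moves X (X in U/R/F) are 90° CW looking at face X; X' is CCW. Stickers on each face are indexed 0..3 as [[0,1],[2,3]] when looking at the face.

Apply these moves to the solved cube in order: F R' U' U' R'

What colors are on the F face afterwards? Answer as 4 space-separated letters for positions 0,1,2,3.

After move 1 (F): F=GGGG U=WWOO R=WRWR D=RRYY L=OYOY
After move 2 (R'): R=RRWW U=WBOB F=GWGO D=RGYG B=YBRB
After move 3 (U'): U=BBWO F=OYGO R=GWWW B=RRRB L=YBOY
After move 4 (U'): U=BOBW F=YBGO R=OYWW B=GWRB L=RROY
After move 5 (R'): R=YWOW U=BRBG F=YOGW D=RBYO B=GWGB
Query: F face = YOGW

Answer: Y O G W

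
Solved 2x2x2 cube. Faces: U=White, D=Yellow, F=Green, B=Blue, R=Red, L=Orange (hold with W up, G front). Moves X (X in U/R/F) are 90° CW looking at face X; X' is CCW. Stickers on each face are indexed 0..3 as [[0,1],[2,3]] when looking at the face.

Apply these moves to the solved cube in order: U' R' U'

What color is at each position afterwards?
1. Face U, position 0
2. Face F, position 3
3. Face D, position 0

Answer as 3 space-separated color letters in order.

After move 1 (U'): U=WWWW F=OOGG R=GGRR B=RRBB L=BBOO
After move 2 (R'): R=GRGR U=WBWR F=OWGW D=YOYG B=YRYB
After move 3 (U'): U=BRWW F=BBGW R=OWGR B=GRYB L=YROO
Query 1: U[0] = B
Query 2: F[3] = W
Query 3: D[0] = Y

Answer: B W Y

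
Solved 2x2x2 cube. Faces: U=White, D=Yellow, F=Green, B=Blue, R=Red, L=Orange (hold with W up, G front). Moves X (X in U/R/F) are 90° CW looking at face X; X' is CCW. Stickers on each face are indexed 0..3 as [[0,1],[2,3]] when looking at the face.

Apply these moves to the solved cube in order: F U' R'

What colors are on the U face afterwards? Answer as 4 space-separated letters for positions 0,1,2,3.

Answer: W B W W

Derivation:
After move 1 (F): F=GGGG U=WWOO R=WRWR D=RRYY L=OYOY
After move 2 (U'): U=WOWO F=OYGG R=GGWR B=WRBB L=BBOY
After move 3 (R'): R=GRGW U=WBWW F=OOGO D=RYYG B=YRRB
Query: U face = WBWW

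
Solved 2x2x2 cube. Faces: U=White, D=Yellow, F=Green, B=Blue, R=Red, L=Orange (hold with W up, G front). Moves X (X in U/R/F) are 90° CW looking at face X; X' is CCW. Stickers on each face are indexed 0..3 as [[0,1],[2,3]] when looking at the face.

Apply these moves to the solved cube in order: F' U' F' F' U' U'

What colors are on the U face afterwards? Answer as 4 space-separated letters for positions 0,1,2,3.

Answer: O O R W

Derivation:
After move 1 (F'): F=GGGG U=WWRR R=YRYR D=OOYY L=OWOW
After move 2 (U'): U=WRWR F=OWGG R=GGYR B=YRBB L=BBOW
After move 3 (F'): F=WGOG U=WRGY R=OGOR D=BWYY L=BROW
After move 4 (F'): F=GGWO U=WROO R=WGBR D=RWYY L=BYOG
After move 5 (U'): U=ROWO F=BYWO R=GGBR B=WGBB L=YROG
After move 6 (U'): U=OORW F=YRWO R=BYBR B=GGBB L=WGOG
Query: U face = OORW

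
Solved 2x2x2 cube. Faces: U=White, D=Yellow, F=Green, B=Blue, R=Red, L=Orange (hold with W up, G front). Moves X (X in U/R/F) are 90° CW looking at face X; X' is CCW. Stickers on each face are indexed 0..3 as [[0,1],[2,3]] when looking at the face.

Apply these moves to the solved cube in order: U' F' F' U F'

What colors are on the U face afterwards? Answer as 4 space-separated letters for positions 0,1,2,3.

After move 1 (U'): U=WWWW F=OOGG R=GGRR B=RRBB L=BBOO
After move 2 (F'): F=OGOG U=WWGR R=YGYR D=BOYY L=BWOW
After move 3 (F'): F=GGOO U=WWYY R=OGBR D=WWYY L=BROG
After move 4 (U): U=YWYW F=OGOO R=RRBR B=BRBB L=GGOG
After move 5 (F'): F=GOOO U=YWRB R=WRWR D=GGYY L=GWOY
Query: U face = YWRB

Answer: Y W R B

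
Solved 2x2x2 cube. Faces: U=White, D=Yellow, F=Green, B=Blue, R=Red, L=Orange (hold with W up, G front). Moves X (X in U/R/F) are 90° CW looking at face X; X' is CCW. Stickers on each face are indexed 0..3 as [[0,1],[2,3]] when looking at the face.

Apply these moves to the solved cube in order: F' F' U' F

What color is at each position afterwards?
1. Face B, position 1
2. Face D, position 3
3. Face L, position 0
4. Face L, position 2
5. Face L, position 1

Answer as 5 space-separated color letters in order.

After move 1 (F'): F=GGGG U=WWRR R=YRYR D=OOYY L=OWOW
After move 2 (F'): F=GGGG U=WWYY R=OROR D=WWYY L=OROR
After move 3 (U'): U=WYWY F=ORGG R=GGOR B=ORBB L=BBOR
After move 4 (F): F=GOGR U=WYRB R=WGYR D=OGYY L=BWOW
Query 1: B[1] = R
Query 2: D[3] = Y
Query 3: L[0] = B
Query 4: L[2] = O
Query 5: L[1] = W

Answer: R Y B O W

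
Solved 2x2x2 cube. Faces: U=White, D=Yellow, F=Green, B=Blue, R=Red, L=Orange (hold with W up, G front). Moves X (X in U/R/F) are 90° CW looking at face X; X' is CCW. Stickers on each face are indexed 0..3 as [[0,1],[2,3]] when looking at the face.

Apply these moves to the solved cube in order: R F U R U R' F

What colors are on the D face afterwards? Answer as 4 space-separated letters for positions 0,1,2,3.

Answer: G Y Y B

Derivation:
After move 1 (R): R=RRRR U=WGWG F=GYGY D=YBYB B=WBWB
After move 2 (F): F=GGYY U=WGOO R=WRGR D=RRYB L=OYOB
After move 3 (U): U=OWOG F=WRYY R=WBGR B=OYWB L=GGOB
After move 4 (R): R=GWRB U=OROY F=WRYB D=RWYO B=GYWB
After move 5 (U): U=OOYR F=GWYB R=GYRB B=GGWB L=WROB
After move 6 (R'): R=YBGR U=OWYG F=GOYR D=RWYB B=OGWB
After move 7 (F): F=YGRO U=OWBR R=YBGR D=GYYB L=WROW
Query: D face = GYYB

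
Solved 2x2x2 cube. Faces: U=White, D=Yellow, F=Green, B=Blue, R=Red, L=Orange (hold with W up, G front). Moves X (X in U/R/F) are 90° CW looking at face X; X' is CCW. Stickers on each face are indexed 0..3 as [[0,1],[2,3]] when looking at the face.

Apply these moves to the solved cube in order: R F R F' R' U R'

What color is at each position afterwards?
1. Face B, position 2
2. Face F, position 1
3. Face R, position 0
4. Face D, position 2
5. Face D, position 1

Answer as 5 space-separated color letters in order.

Answer: B W B Y R

Derivation:
After move 1 (R): R=RRRR U=WGWG F=GYGY D=YBYB B=WBWB
After move 2 (F): F=GGYY U=WGOO R=WRGR D=RRYB L=OYOB
After move 3 (R): R=GWRR U=WGOY F=GRYB D=RWYW B=OBGB
After move 4 (F'): F=RBGY U=WGGR R=WWRR D=YBYW L=OYOO
After move 5 (R'): R=WRWR U=WGGO F=RGGR D=YBYY B=WBBB
After move 6 (U): U=GWOG F=WRGR R=WBWR B=OYBB L=RGOO
After move 7 (R'): R=BRWW U=GBOO F=WWGG D=YRYR B=YYBB
Query 1: B[2] = B
Query 2: F[1] = W
Query 3: R[0] = B
Query 4: D[2] = Y
Query 5: D[1] = R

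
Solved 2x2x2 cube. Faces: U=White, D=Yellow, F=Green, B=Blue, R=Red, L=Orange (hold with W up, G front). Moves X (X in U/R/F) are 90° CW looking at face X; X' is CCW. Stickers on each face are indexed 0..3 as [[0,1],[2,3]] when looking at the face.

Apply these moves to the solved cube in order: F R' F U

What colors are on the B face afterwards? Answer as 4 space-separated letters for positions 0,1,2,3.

Answer: O R R B

Derivation:
After move 1 (F): F=GGGG U=WWOO R=WRWR D=RRYY L=OYOY
After move 2 (R'): R=RRWW U=WBOB F=GWGO D=RGYG B=YBRB
After move 3 (F): F=GGOW U=WBYY R=ORBW D=WRYG L=OROG
After move 4 (U): U=YWYB F=OROW R=YBBW B=ORRB L=GGOG
Query: B face = ORRB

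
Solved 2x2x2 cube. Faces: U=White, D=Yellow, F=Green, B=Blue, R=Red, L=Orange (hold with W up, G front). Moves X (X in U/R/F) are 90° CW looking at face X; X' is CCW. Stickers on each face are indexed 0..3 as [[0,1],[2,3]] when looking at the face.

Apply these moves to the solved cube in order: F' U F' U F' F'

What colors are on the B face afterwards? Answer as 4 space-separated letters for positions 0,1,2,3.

Answer: G W B B

Derivation:
After move 1 (F'): F=GGGG U=WWRR R=YRYR D=OOYY L=OWOW
After move 2 (U): U=RWRW F=YRGG R=BBYR B=OWBB L=GGOW
After move 3 (F'): F=RGYG U=RWBY R=OBOR D=GWYY L=GWOR
After move 4 (U): U=BRYW F=OBYG R=OWOR B=GWBB L=RGOR
After move 5 (F'): F=BGOY U=BROO R=WWGR D=GRYY L=RWOY
After move 6 (F'): F=GYBO U=BRWG R=RWGR D=WYYY L=ROOO
Query: B face = GWBB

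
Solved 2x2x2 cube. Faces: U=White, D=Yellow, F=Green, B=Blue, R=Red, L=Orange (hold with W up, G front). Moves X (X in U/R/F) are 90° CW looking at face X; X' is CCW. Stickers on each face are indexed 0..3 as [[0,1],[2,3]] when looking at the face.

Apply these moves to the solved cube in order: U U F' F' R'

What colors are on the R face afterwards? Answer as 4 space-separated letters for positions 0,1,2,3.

After move 1 (U): U=WWWW F=RRGG R=BBRR B=OOBB L=GGOO
After move 2 (U): U=WWWW F=BBGG R=OORR B=GGBB L=RROO
After move 3 (F'): F=BGBG U=WWOR R=YOYR D=ROYY L=RWOW
After move 4 (F'): F=GGBB U=WWYY R=OORR D=WWYY L=RROO
After move 5 (R'): R=OROR U=WBYG F=GWBY D=WGYB B=YGWB
Query: R face = OROR

Answer: O R O R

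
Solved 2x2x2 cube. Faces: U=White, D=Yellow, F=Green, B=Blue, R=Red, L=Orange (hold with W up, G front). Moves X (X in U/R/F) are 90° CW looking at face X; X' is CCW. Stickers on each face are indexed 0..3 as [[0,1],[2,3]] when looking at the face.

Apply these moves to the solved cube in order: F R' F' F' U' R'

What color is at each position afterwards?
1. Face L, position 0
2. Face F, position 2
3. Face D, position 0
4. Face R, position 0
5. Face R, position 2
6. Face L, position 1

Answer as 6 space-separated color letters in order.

Answer: Y W B G O B

Derivation:
After move 1 (F): F=GGGG U=WWOO R=WRWR D=RRYY L=OYOY
After move 2 (R'): R=RRWW U=WBOB F=GWGO D=RGYG B=YBRB
After move 3 (F'): F=WOGG U=WBRW R=GRRW D=YYYG L=OBOO
After move 4 (F'): F=OGWG U=WBGR R=YRYW D=BOYG L=OWOR
After move 5 (U'): U=BRWG F=OWWG R=OGYW B=YRRB L=YBOR
After move 6 (R'): R=GWOY U=BRWY F=ORWG D=BWYG B=GROB
Query 1: L[0] = Y
Query 2: F[2] = W
Query 3: D[0] = B
Query 4: R[0] = G
Query 5: R[2] = O
Query 6: L[1] = B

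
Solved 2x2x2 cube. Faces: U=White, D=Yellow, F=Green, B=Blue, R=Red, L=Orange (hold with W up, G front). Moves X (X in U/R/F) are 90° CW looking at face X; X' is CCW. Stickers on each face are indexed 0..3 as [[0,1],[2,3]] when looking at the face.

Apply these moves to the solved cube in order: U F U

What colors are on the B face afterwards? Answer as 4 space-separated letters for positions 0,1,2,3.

Answer: G Y B B

Derivation:
After move 1 (U): U=WWWW F=RRGG R=BBRR B=OOBB L=GGOO
After move 2 (F): F=GRGR U=WWOG R=WBWR D=RBYY L=GYOY
After move 3 (U): U=OWGW F=WBGR R=OOWR B=GYBB L=GROY
Query: B face = GYBB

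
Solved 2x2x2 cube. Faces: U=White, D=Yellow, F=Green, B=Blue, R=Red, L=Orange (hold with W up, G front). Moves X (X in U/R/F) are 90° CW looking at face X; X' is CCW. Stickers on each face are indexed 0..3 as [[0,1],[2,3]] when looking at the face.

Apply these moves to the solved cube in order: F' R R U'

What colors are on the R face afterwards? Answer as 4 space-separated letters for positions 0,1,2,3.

After move 1 (F'): F=GGGG U=WWRR R=YRYR D=OOYY L=OWOW
After move 2 (R): R=YYRR U=WGRG F=GOGY D=OBYB B=RBWB
After move 3 (R): R=RYRY U=WORY F=GBGB D=OWYR B=GBGB
After move 4 (U'): U=OYWR F=OWGB R=GBRY B=RYGB L=GBOW
Query: R face = GBRY

Answer: G B R Y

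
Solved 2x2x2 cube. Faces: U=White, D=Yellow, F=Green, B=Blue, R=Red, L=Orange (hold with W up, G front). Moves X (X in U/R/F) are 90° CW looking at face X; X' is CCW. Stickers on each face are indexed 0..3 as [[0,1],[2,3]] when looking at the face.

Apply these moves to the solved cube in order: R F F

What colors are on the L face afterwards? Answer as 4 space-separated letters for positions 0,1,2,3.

Answer: O R O R

Derivation:
After move 1 (R): R=RRRR U=WGWG F=GYGY D=YBYB B=WBWB
After move 2 (F): F=GGYY U=WGOO R=WRGR D=RRYB L=OYOB
After move 3 (F): F=YGYG U=WGBY R=OROR D=GWYB L=OROR
Query: L face = OROR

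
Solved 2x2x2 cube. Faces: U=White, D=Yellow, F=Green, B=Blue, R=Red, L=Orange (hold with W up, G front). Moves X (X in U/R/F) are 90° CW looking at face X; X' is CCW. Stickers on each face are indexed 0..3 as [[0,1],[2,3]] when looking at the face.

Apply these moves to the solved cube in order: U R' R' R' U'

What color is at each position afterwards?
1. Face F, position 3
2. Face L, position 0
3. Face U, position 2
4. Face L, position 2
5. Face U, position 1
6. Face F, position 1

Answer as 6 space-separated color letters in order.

After move 1 (U): U=WWWW F=RRGG R=BBRR B=OOBB L=GGOO
After move 2 (R'): R=BRBR U=WBWO F=RWGW D=YRYG B=YOYB
After move 3 (R'): R=RRBB U=WYWY F=RBGO D=YWYW B=GORB
After move 4 (R'): R=RBRB U=WRWG F=RYGY D=YBYO B=WOWB
After move 5 (U'): U=RGWW F=GGGY R=RYRB B=RBWB L=WOOO
Query 1: F[3] = Y
Query 2: L[0] = W
Query 3: U[2] = W
Query 4: L[2] = O
Query 5: U[1] = G
Query 6: F[1] = G

Answer: Y W W O G G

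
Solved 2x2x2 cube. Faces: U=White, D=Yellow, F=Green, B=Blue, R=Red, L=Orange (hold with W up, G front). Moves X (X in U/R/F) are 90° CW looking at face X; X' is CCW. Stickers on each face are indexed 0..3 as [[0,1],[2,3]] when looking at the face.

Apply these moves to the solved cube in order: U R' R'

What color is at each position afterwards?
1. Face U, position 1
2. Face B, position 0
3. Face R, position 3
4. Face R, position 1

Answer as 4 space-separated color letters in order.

Answer: Y G B R

Derivation:
After move 1 (U): U=WWWW F=RRGG R=BBRR B=OOBB L=GGOO
After move 2 (R'): R=BRBR U=WBWO F=RWGW D=YRYG B=YOYB
After move 3 (R'): R=RRBB U=WYWY F=RBGO D=YWYW B=GORB
Query 1: U[1] = Y
Query 2: B[0] = G
Query 3: R[3] = B
Query 4: R[1] = R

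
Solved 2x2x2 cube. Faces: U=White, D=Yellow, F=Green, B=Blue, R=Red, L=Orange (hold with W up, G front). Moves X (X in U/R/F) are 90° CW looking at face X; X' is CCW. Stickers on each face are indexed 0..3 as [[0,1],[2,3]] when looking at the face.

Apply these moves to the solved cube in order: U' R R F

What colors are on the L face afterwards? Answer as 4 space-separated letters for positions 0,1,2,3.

After move 1 (U'): U=WWWW F=OOGG R=GGRR B=RRBB L=BBOO
After move 2 (R): R=RGRG U=WOWG F=OYGY D=YBYR B=WRWB
After move 3 (R): R=RRGG U=WYWY F=OBGR D=YWYW B=GROB
After move 4 (F): F=GORB U=WYOB R=WRYG D=GRYW L=BYOW
Query: L face = BYOW

Answer: B Y O W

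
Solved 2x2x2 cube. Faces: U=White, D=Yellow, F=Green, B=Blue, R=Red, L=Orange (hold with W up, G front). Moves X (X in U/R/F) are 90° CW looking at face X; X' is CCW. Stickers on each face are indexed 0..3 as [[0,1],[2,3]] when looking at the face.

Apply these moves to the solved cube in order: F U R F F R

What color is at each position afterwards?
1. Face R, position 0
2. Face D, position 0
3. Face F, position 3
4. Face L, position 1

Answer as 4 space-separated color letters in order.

Answer: G G O R

Derivation:
After move 1 (F): F=GGGG U=WWOO R=WRWR D=RRYY L=OYOY
After move 2 (U): U=OWOW F=WRGG R=BBWR B=OYBB L=GGOY
After move 3 (R): R=WBRB U=OROG F=WRGY D=RBYO B=WYWB
After move 4 (F): F=GWYR U=ORYG R=OBGB D=RWYO L=GROB
After move 5 (F): F=YGRW U=ORBR R=YBGB D=GOYO L=GROW
After move 6 (R): R=GYBB U=OGBW F=YORO D=GWYW B=RYRB
Query 1: R[0] = G
Query 2: D[0] = G
Query 3: F[3] = O
Query 4: L[1] = R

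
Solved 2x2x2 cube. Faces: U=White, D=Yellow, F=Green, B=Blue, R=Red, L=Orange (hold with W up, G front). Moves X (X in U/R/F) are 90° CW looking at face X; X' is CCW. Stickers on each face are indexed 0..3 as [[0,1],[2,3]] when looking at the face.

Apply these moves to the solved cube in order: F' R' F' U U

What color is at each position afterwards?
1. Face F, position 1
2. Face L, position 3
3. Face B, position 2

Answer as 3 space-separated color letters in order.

Answer: B R O

Derivation:
After move 1 (F'): F=GGGG U=WWRR R=YRYR D=OOYY L=OWOW
After move 2 (R'): R=RRYY U=WBRB F=GWGR D=OGYG B=YBOB
After move 3 (F'): F=WRGG U=WBRY R=GROY D=WWYG L=OBOR
After move 4 (U): U=RWYB F=GRGG R=YBOY B=OBOB L=WROR
After move 5 (U): U=YRBW F=YBGG R=OBOY B=WROB L=GROR
Query 1: F[1] = B
Query 2: L[3] = R
Query 3: B[2] = O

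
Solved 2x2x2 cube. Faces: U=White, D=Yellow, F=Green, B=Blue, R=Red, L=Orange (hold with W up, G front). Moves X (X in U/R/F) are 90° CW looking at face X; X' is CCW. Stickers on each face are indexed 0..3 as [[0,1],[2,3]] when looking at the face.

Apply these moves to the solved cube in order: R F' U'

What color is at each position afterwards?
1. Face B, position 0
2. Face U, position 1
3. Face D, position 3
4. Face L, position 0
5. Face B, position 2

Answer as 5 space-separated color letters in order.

Answer: B R B W W

Derivation:
After move 1 (R): R=RRRR U=WGWG F=GYGY D=YBYB B=WBWB
After move 2 (F'): F=YYGG U=WGRR R=BRYR D=OOYB L=OGOW
After move 3 (U'): U=GRWR F=OGGG R=YYYR B=BRWB L=WBOW
Query 1: B[0] = B
Query 2: U[1] = R
Query 3: D[3] = B
Query 4: L[0] = W
Query 5: B[2] = W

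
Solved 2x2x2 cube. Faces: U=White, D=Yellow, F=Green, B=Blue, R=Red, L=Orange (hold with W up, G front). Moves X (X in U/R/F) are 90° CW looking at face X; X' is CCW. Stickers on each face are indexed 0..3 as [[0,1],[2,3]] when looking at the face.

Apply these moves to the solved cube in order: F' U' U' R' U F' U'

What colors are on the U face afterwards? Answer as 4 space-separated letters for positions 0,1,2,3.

After move 1 (F'): F=GGGG U=WWRR R=YRYR D=OOYY L=OWOW
After move 2 (U'): U=WRWR F=OWGG R=GGYR B=YRBB L=BBOW
After move 3 (U'): U=RRWW F=BBGG R=OWYR B=GGBB L=YROW
After move 4 (R'): R=WROY U=RBWG F=BRGW D=OBYG B=YGOB
After move 5 (U): U=WRGB F=WRGW R=YGOY B=YROB L=BROW
After move 6 (F'): F=RWWG U=WRYO R=BGOY D=RWYG L=BBOG
After move 7 (U'): U=ROWY F=BBWG R=RWOY B=BGOB L=YROG
Query: U face = ROWY

Answer: R O W Y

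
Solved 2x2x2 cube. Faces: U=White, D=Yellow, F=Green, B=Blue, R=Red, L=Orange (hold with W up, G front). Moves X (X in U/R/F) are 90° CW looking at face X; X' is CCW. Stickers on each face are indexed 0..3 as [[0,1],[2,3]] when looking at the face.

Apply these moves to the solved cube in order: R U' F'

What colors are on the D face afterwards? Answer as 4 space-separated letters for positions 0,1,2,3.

Answer: B O Y B

Derivation:
After move 1 (R): R=RRRR U=WGWG F=GYGY D=YBYB B=WBWB
After move 2 (U'): U=GGWW F=OOGY R=GYRR B=RRWB L=WBOO
After move 3 (F'): F=OYOG U=GGGR R=BYYR D=BOYB L=WWOW
Query: D face = BOYB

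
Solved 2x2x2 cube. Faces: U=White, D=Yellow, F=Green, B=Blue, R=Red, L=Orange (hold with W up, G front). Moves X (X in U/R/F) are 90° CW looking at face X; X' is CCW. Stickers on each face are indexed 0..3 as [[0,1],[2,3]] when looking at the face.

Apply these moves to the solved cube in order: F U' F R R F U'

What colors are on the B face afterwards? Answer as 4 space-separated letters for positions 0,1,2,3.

After move 1 (F): F=GGGG U=WWOO R=WRWR D=RRYY L=OYOY
After move 2 (U'): U=WOWO F=OYGG R=GGWR B=WRBB L=BBOY
After move 3 (F): F=GOGY U=WOYB R=WGOR D=WGYY L=BROR
After move 4 (R): R=OWRG U=WOYY F=GGGY D=WBYW B=BROB
After move 5 (R): R=ROGW U=WGYY F=GBGW D=WOYB B=YROB
After move 6 (F): F=GGWB U=WGRR R=YOYW D=GRYB L=BWOO
After move 7 (U'): U=GRWR F=BWWB R=GGYW B=YOOB L=YROO
Query: B face = YOOB

Answer: Y O O B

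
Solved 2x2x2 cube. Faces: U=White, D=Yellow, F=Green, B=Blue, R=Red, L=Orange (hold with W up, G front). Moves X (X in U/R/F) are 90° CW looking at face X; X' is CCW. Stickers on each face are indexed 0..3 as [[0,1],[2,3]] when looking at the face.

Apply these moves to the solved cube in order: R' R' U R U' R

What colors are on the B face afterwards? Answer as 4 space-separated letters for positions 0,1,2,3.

After move 1 (R'): R=RRRR U=WBWB F=GWGW D=YGYG B=YBYB
After move 2 (R'): R=RRRR U=WYWY F=GBGB D=YWYW B=GBGB
After move 3 (U): U=WWYY F=RRGB R=GBRR B=OOGB L=GBOO
After move 4 (R): R=RGRB U=WRYB F=RWGW D=YGYO B=YOWB
After move 5 (U'): U=RBWY F=GBGW R=RWRB B=RGWB L=YOOO
After move 6 (R): R=RRBW U=RBWW F=GGGO D=YWYR B=YGBB
Query: B face = YGBB

Answer: Y G B B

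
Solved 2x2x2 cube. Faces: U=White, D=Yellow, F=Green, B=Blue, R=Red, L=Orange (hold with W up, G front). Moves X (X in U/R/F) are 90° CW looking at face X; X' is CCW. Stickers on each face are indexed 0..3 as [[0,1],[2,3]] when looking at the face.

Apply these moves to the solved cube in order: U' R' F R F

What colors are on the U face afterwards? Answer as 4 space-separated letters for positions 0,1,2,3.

Answer: W O O Y

Derivation:
After move 1 (U'): U=WWWW F=OOGG R=GGRR B=RRBB L=BBOO
After move 2 (R'): R=GRGR U=WBWR F=OWGW D=YOYG B=YRYB
After move 3 (F): F=GOWW U=WBOB R=WRRR D=GGYG L=BYOO
After move 4 (R): R=RWRR U=WOOW F=GGWG D=GYYY B=BRBB
After move 5 (F): F=WGGG U=WOOY R=OWWR D=RRYY L=BGOY
Query: U face = WOOY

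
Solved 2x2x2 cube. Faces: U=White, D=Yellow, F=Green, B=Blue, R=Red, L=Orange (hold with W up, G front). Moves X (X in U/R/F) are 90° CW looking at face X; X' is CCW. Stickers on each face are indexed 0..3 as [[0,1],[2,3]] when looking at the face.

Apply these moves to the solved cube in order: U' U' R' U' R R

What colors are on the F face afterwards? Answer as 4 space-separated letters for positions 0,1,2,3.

After move 1 (U'): U=WWWW F=OOGG R=GGRR B=RRBB L=BBOO
After move 2 (U'): U=WWWW F=BBGG R=OORR B=GGBB L=RROO
After move 3 (R'): R=OROR U=WBWG F=BWGW D=YBYG B=YGYB
After move 4 (U'): U=BGWW F=RRGW R=BWOR B=ORYB L=YGOO
After move 5 (R): R=OBRW U=BRWW F=RBGG D=YYYO B=WRGB
After move 6 (R): R=ROWB U=BBWG F=RYGO D=YGYW B=WRRB
Query: F face = RYGO

Answer: R Y G O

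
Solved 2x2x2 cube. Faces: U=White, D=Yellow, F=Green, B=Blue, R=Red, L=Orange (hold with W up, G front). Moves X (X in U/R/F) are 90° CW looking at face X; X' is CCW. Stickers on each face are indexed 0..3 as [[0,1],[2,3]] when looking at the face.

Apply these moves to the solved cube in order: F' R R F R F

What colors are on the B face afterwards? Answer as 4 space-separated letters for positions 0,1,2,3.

After move 1 (F'): F=GGGG U=WWRR R=YRYR D=OOYY L=OWOW
After move 2 (R): R=YYRR U=WGRG F=GOGY D=OBYB B=RBWB
After move 3 (R): R=RYRY U=WORY F=GBGB D=OWYR B=GBGB
After move 4 (F): F=GGBB U=WOWW R=RYYY D=RRYR L=OOOW
After move 5 (R): R=YRYY U=WGWB F=GRBR D=RGYG B=WBOB
After move 6 (F): F=BGRR U=WGWO R=WRBY D=YYYG L=OROG
Query: B face = WBOB

Answer: W B O B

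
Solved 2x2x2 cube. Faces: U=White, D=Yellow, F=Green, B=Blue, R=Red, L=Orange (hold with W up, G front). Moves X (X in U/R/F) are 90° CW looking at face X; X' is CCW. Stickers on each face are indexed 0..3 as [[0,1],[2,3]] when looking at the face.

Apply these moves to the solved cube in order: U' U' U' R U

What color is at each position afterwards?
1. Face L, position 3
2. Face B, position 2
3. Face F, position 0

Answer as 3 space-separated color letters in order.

Answer: O W R

Derivation:
After move 1 (U'): U=WWWW F=OOGG R=GGRR B=RRBB L=BBOO
After move 2 (U'): U=WWWW F=BBGG R=OORR B=GGBB L=RROO
After move 3 (U'): U=WWWW F=RRGG R=BBRR B=OOBB L=GGOO
After move 4 (R): R=RBRB U=WRWG F=RYGY D=YBYO B=WOWB
After move 5 (U): U=WWGR F=RBGY R=WORB B=GGWB L=RYOO
Query 1: L[3] = O
Query 2: B[2] = W
Query 3: F[0] = R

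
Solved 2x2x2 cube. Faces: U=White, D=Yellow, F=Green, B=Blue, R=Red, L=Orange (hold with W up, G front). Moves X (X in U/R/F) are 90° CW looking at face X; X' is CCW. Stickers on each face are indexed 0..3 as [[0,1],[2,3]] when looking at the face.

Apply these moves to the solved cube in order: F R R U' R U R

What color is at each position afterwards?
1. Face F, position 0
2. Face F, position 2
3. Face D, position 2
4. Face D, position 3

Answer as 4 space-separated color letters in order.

After move 1 (F): F=GGGG U=WWOO R=WRWR D=RRYY L=OYOY
After move 2 (R): R=WWRR U=WGOG F=GRGY D=RBYB B=OBWB
After move 3 (R): R=RWRW U=WROY F=GBGB D=RWYO B=GBGB
After move 4 (U'): U=RYWO F=OYGB R=GBRW B=RWGB L=GBOY
After move 5 (R): R=RGWB U=RYWB F=OWGO D=RGYR B=OWYB
After move 6 (U): U=WRBY F=RGGO R=OWWB B=GBYB L=OWOY
After move 7 (R): R=WOBW U=WGBO F=RGGR D=RYYG B=YBRB
Query 1: F[0] = R
Query 2: F[2] = G
Query 3: D[2] = Y
Query 4: D[3] = G

Answer: R G Y G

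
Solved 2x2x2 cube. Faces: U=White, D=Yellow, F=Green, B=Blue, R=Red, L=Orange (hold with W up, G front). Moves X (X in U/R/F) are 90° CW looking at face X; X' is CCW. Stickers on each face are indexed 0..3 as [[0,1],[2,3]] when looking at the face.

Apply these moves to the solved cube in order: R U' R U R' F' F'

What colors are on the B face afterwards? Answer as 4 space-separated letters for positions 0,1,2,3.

After move 1 (R): R=RRRR U=WGWG F=GYGY D=YBYB B=WBWB
After move 2 (U'): U=GGWW F=OOGY R=GYRR B=RRWB L=WBOO
After move 3 (R): R=RGRY U=GOWY F=OBGB D=YWYR B=WRGB
After move 4 (U): U=WGYO F=RGGB R=WRRY B=WBGB L=OBOO
After move 5 (R'): R=RYWR U=WGYW F=RGGO D=YGYB B=RBWB
After move 6 (F'): F=GORG U=WGRW R=GYYR D=BOYB L=OWOY
After move 7 (F'): F=OGGR U=WGGY R=OYBR D=WYYB L=OWOR
Query: B face = RBWB

Answer: R B W B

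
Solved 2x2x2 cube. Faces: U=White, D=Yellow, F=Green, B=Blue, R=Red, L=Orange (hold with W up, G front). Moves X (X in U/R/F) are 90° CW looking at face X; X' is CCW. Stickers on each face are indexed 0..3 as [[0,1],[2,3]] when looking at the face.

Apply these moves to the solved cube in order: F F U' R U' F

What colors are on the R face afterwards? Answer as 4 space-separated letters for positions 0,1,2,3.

Answer: W W W G

Derivation:
After move 1 (F): F=GGGG U=WWOO R=WRWR D=RRYY L=OYOY
After move 2 (F): F=GGGG U=WWYY R=OROR D=WWYY L=OROR
After move 3 (U'): U=WYWY F=ORGG R=GGOR B=ORBB L=BBOR
After move 4 (R): R=OGRG U=WRWG F=OWGY D=WBYO B=YRYB
After move 5 (U'): U=RGWW F=BBGY R=OWRG B=OGYB L=YROR
After move 6 (F): F=GBYB U=RGRR R=WWWG D=ROYO L=YWOB
Query: R face = WWWG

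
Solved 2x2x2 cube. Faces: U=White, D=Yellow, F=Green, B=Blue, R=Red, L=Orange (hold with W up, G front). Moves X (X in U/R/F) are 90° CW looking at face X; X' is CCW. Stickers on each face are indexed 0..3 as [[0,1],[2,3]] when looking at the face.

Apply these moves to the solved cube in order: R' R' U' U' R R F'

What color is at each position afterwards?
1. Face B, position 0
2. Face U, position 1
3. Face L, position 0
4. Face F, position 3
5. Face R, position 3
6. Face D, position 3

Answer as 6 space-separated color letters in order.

Answer: B W R G O W

Derivation:
After move 1 (R'): R=RRRR U=WBWB F=GWGW D=YGYG B=YBYB
After move 2 (R'): R=RRRR U=WYWY F=GBGB D=YWYW B=GBGB
After move 3 (U'): U=YYWW F=OOGB R=GBRR B=RRGB L=GBOO
After move 4 (U'): U=YWYW F=GBGB R=OORR B=GBGB L=RROO
After move 5 (R): R=RORO U=YBYB F=GWGW D=YGYG B=WBWB
After move 6 (R): R=RROO U=YWYW F=GGGG D=YWYW B=BBBB
After move 7 (F'): F=GGGG U=YWRO R=WRYO D=ROYW L=RWOY
Query 1: B[0] = B
Query 2: U[1] = W
Query 3: L[0] = R
Query 4: F[3] = G
Query 5: R[3] = O
Query 6: D[3] = W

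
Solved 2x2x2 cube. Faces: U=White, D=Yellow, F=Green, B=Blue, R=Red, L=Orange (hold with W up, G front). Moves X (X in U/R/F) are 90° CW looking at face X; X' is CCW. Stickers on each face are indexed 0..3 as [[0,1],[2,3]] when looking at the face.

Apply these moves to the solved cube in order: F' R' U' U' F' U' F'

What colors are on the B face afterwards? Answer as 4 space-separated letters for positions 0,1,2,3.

After move 1 (F'): F=GGGG U=WWRR R=YRYR D=OOYY L=OWOW
After move 2 (R'): R=RRYY U=WBRB F=GWGR D=OGYG B=YBOB
After move 3 (U'): U=BBWR F=OWGR R=GWYY B=RROB L=YBOW
After move 4 (U'): U=BRBW F=YBGR R=OWYY B=GWOB L=RROW
After move 5 (F'): F=BRYG U=BROY R=GWOY D=RWYG L=RWOB
After move 6 (U'): U=RYBO F=RWYG R=BROY B=GWOB L=GWOB
After move 7 (F'): F=WGRY U=RYBO R=WRRY D=WBYG L=GOOB
Query: B face = GWOB

Answer: G W O B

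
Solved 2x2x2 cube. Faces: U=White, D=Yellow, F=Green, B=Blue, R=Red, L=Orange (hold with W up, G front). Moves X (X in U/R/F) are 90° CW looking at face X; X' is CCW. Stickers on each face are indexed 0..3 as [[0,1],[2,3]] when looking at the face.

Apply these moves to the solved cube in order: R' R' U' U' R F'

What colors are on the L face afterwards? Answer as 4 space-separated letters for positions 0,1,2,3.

After move 1 (R'): R=RRRR U=WBWB F=GWGW D=YGYG B=YBYB
After move 2 (R'): R=RRRR U=WYWY F=GBGB D=YWYW B=GBGB
After move 3 (U'): U=YYWW F=OOGB R=GBRR B=RRGB L=GBOO
After move 4 (U'): U=YWYW F=GBGB R=OORR B=GBGB L=RROO
After move 5 (R): R=RORO U=YBYB F=GWGW D=YGYG B=WBWB
After move 6 (F'): F=WWGG U=YBRR R=GOYO D=ROYG L=RBOY
Query: L face = RBOY

Answer: R B O Y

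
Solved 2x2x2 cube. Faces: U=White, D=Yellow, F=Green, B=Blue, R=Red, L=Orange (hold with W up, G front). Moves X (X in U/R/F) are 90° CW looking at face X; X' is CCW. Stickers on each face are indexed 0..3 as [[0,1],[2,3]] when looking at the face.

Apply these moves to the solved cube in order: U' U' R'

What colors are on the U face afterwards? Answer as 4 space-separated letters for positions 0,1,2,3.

After move 1 (U'): U=WWWW F=OOGG R=GGRR B=RRBB L=BBOO
After move 2 (U'): U=WWWW F=BBGG R=OORR B=GGBB L=RROO
After move 3 (R'): R=OROR U=WBWG F=BWGW D=YBYG B=YGYB
Query: U face = WBWG

Answer: W B W G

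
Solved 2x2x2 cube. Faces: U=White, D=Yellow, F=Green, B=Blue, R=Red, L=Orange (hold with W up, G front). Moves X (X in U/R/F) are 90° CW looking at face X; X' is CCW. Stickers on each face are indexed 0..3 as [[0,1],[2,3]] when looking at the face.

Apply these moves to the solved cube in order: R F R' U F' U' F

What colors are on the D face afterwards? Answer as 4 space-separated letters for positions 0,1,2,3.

After move 1 (R): R=RRRR U=WGWG F=GYGY D=YBYB B=WBWB
After move 2 (F): F=GGYY U=WGOO R=WRGR D=RRYB L=OYOB
After move 3 (R'): R=RRWG U=WWOW F=GGYO D=RGYY B=BBRB
After move 4 (U): U=OWWW F=RRYO R=BBWG B=OYRB L=GGOB
After move 5 (F'): F=RORY U=OWBW R=GBRG D=GBYY L=GWOW
After move 6 (U'): U=WWOB F=GWRY R=RORG B=GBRB L=OYOW
After move 7 (F): F=RGYW U=WWWY R=OOBG D=RRYY L=OGOB
Query: D face = RRYY

Answer: R R Y Y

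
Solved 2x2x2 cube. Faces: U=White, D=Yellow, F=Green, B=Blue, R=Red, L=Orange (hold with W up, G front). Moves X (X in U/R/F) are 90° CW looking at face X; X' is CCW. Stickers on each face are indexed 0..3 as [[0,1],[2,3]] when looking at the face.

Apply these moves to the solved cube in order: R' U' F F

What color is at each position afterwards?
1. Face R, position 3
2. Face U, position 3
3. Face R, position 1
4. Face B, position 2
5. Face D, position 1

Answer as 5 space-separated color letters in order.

After move 1 (R'): R=RRRR U=WBWB F=GWGW D=YGYG B=YBYB
After move 2 (U'): U=BBWW F=OOGW R=GWRR B=RRYB L=YBOO
After move 3 (F): F=GOWO U=BBOB R=WWWR D=RGYG L=YYOG
After move 4 (F): F=WGOO U=BBGY R=OWBR D=WWYG L=YROG
Query 1: R[3] = R
Query 2: U[3] = Y
Query 3: R[1] = W
Query 4: B[2] = Y
Query 5: D[1] = W

Answer: R Y W Y W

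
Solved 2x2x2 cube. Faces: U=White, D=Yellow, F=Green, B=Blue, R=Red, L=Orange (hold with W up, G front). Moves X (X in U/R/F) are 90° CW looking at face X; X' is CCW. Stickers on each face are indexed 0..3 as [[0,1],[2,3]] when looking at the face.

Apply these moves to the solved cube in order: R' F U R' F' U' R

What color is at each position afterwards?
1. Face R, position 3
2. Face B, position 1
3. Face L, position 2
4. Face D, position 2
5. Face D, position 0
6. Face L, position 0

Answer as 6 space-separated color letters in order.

After move 1 (R'): R=RRRR U=WBWB F=GWGW D=YGYG B=YBYB
After move 2 (F): F=GGWW U=WBOO R=WRBR D=RRYG L=OYOG
After move 3 (U): U=OWOB F=WRWW R=YBBR B=OYYB L=GGOG
After move 4 (R'): R=BRYB U=OYOO F=WWWB D=RRYW B=GYRB
After move 5 (F'): F=WBWW U=OYBY R=RRRB D=GGYW L=GOOO
After move 6 (U'): U=YYOB F=GOWW R=WBRB B=RRRB L=GYOO
After move 7 (R): R=RWBB U=YOOW F=GGWW D=GRYR B=BRYB
Query 1: R[3] = B
Query 2: B[1] = R
Query 3: L[2] = O
Query 4: D[2] = Y
Query 5: D[0] = G
Query 6: L[0] = G

Answer: B R O Y G G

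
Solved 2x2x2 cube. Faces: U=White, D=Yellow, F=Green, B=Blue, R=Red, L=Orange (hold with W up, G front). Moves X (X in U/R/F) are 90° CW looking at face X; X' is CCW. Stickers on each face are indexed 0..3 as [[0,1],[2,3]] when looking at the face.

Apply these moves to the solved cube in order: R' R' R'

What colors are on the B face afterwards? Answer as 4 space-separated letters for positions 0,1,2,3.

After move 1 (R'): R=RRRR U=WBWB F=GWGW D=YGYG B=YBYB
After move 2 (R'): R=RRRR U=WYWY F=GBGB D=YWYW B=GBGB
After move 3 (R'): R=RRRR U=WGWG F=GYGY D=YBYB B=WBWB
Query: B face = WBWB

Answer: W B W B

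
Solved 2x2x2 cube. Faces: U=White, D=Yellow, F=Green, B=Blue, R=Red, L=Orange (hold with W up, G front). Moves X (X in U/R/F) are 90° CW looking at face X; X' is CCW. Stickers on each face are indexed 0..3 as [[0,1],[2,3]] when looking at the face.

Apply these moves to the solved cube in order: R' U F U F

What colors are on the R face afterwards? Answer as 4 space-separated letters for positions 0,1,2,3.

Answer: W O W R

Derivation:
After move 1 (R'): R=RRRR U=WBWB F=GWGW D=YGYG B=YBYB
After move 2 (U): U=WWBB F=RRGW R=YBRR B=OOYB L=GWOO
After move 3 (F): F=GRWR U=WWOW R=BBBR D=RYYG L=GYOG
After move 4 (U): U=OWWW F=BBWR R=OOBR B=GYYB L=GROG
After move 5 (F): F=WBRB U=OWGR R=WOWR D=BOYG L=GROY
Query: R face = WOWR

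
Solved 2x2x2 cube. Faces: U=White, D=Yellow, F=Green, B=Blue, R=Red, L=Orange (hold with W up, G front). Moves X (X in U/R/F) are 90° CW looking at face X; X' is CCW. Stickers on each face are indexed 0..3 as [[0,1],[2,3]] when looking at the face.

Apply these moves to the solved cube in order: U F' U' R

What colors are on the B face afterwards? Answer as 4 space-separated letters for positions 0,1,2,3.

Answer: B B R B

Derivation:
After move 1 (U): U=WWWW F=RRGG R=BBRR B=OOBB L=GGOO
After move 2 (F'): F=RGRG U=WWBR R=YBYR D=GOYY L=GWOW
After move 3 (U'): U=WRWB F=GWRG R=RGYR B=YBBB L=OOOW
After move 4 (R): R=YRRG U=WWWG F=GORY D=GBYY B=BBRB
Query: B face = BBRB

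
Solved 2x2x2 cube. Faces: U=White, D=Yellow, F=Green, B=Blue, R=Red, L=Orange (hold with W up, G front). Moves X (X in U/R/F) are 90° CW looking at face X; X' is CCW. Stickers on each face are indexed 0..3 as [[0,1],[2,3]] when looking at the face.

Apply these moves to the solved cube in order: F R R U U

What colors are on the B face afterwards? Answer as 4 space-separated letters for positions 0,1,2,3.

Answer: G B G B

Derivation:
After move 1 (F): F=GGGG U=WWOO R=WRWR D=RRYY L=OYOY
After move 2 (R): R=WWRR U=WGOG F=GRGY D=RBYB B=OBWB
After move 3 (R): R=RWRW U=WROY F=GBGB D=RWYO B=GBGB
After move 4 (U): U=OWYR F=RWGB R=GBRW B=OYGB L=GBOY
After move 5 (U): U=YORW F=GBGB R=OYRW B=GBGB L=RWOY
Query: B face = GBGB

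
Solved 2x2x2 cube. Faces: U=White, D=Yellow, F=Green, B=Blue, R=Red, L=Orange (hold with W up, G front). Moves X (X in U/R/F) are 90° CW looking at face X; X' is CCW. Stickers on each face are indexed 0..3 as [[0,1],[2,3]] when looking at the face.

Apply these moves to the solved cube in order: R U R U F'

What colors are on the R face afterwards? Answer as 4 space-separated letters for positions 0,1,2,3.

After move 1 (R): R=RRRR U=WGWG F=GYGY D=YBYB B=WBWB
After move 2 (U): U=WWGG F=RRGY R=WBRR B=OOWB L=GYOO
After move 3 (R): R=RWRB U=WRGY F=RBGB D=YWYO B=GOWB
After move 4 (U): U=GWYR F=RWGB R=GORB B=GYWB L=RBOO
After move 5 (F'): F=WBRG U=GWGR R=WOYB D=BOYO L=RROY
Query: R face = WOYB

Answer: W O Y B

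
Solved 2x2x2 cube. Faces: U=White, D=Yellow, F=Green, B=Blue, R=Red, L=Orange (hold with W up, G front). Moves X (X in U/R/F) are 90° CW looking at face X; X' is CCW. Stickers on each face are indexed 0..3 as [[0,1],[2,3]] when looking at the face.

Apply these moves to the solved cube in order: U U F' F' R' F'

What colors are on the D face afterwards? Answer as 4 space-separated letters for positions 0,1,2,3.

Answer: R O Y B

Derivation:
After move 1 (U): U=WWWW F=RRGG R=BBRR B=OOBB L=GGOO
After move 2 (U): U=WWWW F=BBGG R=OORR B=GGBB L=RROO
After move 3 (F'): F=BGBG U=WWOR R=YOYR D=ROYY L=RWOW
After move 4 (F'): F=GGBB U=WWYY R=OORR D=WWYY L=RROO
After move 5 (R'): R=OROR U=WBYG F=GWBY D=WGYB B=YGWB
After move 6 (F'): F=WYGB U=WBOO R=GRWR D=ROYB L=RGOY
Query: D face = ROYB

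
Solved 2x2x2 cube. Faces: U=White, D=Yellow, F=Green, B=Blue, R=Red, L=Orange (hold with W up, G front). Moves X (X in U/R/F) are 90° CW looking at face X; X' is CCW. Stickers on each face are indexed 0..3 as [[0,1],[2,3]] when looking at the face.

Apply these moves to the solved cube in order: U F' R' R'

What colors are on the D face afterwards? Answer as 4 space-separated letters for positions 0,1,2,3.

Answer: G W Y R

Derivation:
After move 1 (U): U=WWWW F=RRGG R=BBRR B=OOBB L=GGOO
After move 2 (F'): F=RGRG U=WWBR R=YBYR D=GOYY L=GWOW
After move 3 (R'): R=BRYY U=WBBO F=RWRR D=GGYG B=YOOB
After move 4 (R'): R=RYBY U=WOBY F=RBRO D=GWYR B=GOGB
Query: D face = GWYR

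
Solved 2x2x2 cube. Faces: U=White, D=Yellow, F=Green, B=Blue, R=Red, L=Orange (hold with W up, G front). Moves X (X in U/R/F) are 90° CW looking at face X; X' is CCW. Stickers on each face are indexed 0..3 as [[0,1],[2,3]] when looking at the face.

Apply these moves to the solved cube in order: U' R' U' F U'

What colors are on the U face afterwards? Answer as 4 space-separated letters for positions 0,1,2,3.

Answer: R R B O

Derivation:
After move 1 (U'): U=WWWW F=OOGG R=GGRR B=RRBB L=BBOO
After move 2 (R'): R=GRGR U=WBWR F=OWGW D=YOYG B=YRYB
After move 3 (U'): U=BRWW F=BBGW R=OWGR B=GRYB L=YROO
After move 4 (F): F=GBWB U=BROR R=WWWR D=GOYG L=YYOO
After move 5 (U'): U=RRBO F=YYWB R=GBWR B=WWYB L=GROO
Query: U face = RRBO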